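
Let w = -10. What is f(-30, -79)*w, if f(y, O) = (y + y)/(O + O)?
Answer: -300/79 ≈ -3.7975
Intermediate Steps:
f(y, O) = y/O (f(y, O) = (2*y)/((2*O)) = (2*y)*(1/(2*O)) = y/O)
f(-30, -79)*w = -30/(-79)*(-10) = -30*(-1/79)*(-10) = (30/79)*(-10) = -300/79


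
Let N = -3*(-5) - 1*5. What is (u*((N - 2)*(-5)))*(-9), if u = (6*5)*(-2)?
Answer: -21600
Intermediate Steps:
N = 10 (N = 15 - 5 = 10)
u = -60 (u = 30*(-2) = -60)
(u*((N - 2)*(-5)))*(-9) = -60*(10 - 2)*(-5)*(-9) = -480*(-5)*(-9) = -60*(-40)*(-9) = 2400*(-9) = -21600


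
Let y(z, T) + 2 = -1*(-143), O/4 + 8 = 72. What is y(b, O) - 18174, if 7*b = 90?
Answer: -18033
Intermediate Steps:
O = 256 (O = -32 + 4*72 = -32 + 288 = 256)
b = 90/7 (b = (⅐)*90 = 90/7 ≈ 12.857)
y(z, T) = 141 (y(z, T) = -2 - 1*(-143) = -2 + 143 = 141)
y(b, O) - 18174 = 141 - 18174 = -18033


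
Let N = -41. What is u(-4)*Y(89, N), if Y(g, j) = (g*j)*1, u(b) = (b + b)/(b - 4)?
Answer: -3649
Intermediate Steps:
u(b) = 2*b/(-4 + b) (u(b) = (2*b)/(-4 + b) = 2*b/(-4 + b))
Y(g, j) = g*j
u(-4)*Y(89, N) = (2*(-4)/(-4 - 4))*(89*(-41)) = (2*(-4)/(-8))*(-3649) = (2*(-4)*(-1/8))*(-3649) = 1*(-3649) = -3649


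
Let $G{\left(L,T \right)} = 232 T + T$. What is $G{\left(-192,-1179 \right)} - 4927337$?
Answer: $-5202044$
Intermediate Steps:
$G{\left(L,T \right)} = 233 T$
$G{\left(-192,-1179 \right)} - 4927337 = 233 \left(-1179\right) - 4927337 = -274707 - 4927337 = -5202044$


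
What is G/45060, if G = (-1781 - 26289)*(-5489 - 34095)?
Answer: 55556144/2253 ≈ 24659.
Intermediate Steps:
G = 1111122880 (G = -28070*(-39584) = 1111122880)
G/45060 = 1111122880/45060 = 1111122880*(1/45060) = 55556144/2253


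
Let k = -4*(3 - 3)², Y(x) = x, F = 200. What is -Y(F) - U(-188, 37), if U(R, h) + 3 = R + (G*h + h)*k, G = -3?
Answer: -9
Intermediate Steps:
k = 0 (k = -4*0² = -4*0 = 0)
U(R, h) = -3 + R (U(R, h) = -3 + (R + (-3*h + h)*0) = -3 + (R - 2*h*0) = -3 + (R + 0) = -3 + R)
-Y(F) - U(-188, 37) = -1*200 - (-3 - 188) = -200 - 1*(-191) = -200 + 191 = -9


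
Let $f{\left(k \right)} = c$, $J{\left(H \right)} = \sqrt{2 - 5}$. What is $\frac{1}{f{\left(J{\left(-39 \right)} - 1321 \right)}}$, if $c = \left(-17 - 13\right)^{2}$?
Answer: $\frac{1}{900} \approx 0.0011111$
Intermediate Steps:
$J{\left(H \right)} = i \sqrt{3}$ ($J{\left(H \right)} = \sqrt{-3} = i \sqrt{3}$)
$c = 900$ ($c = \left(-17 - 13\right)^{2} = \left(-30\right)^{2} = 900$)
$f{\left(k \right)} = 900$
$\frac{1}{f{\left(J{\left(-39 \right)} - 1321 \right)}} = \frac{1}{900}$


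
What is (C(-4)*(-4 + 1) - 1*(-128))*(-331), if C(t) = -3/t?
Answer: -166493/4 ≈ -41623.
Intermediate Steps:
(C(-4)*(-4 + 1) - 1*(-128))*(-331) = ((-3/(-4))*(-4 + 1) - 1*(-128))*(-331) = (-3*(-¼)*(-3) + 128)*(-331) = ((¾)*(-3) + 128)*(-331) = (-9/4 + 128)*(-331) = (503/4)*(-331) = -166493/4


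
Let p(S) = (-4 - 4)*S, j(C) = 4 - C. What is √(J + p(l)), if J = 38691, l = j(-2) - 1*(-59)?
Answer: 7*√779 ≈ 195.37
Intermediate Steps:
l = 65 (l = (4 - 1*(-2)) - 1*(-59) = (4 + 2) + 59 = 6 + 59 = 65)
p(S) = -8*S
√(J + p(l)) = √(38691 - 8*65) = √(38691 - 520) = √38171 = 7*√779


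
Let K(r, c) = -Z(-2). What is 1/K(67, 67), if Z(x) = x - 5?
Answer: ⅐ ≈ 0.14286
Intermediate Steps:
Z(x) = -5 + x
K(r, c) = 7 (K(r, c) = -(-5 - 2) = -1*(-7) = 7)
1/K(67, 67) = 1/7 = ⅐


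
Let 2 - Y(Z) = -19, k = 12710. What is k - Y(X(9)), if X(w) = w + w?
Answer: 12689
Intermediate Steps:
X(w) = 2*w
Y(Z) = 21 (Y(Z) = 2 - 1*(-19) = 2 + 19 = 21)
k - Y(X(9)) = 12710 - 1*21 = 12710 - 21 = 12689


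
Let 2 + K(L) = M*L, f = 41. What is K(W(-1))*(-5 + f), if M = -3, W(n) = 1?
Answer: -180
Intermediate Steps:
K(L) = -2 - 3*L
K(W(-1))*(-5 + f) = (-2 - 3*1)*(-5 + 41) = (-2 - 3)*36 = -5*36 = -180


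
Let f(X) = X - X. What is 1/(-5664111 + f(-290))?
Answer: -1/5664111 ≈ -1.7655e-7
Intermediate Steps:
f(X) = 0
1/(-5664111 + f(-290)) = 1/(-5664111 + 0) = 1/(-5664111) = -1/5664111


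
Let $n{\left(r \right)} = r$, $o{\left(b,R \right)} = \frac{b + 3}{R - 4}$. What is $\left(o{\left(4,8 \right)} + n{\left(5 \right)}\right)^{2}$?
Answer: $\frac{729}{16} \approx 45.563$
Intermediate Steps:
$o{\left(b,R \right)} = \frac{3 + b}{-4 + R}$
$\left(o{\left(4,8 \right)} + n{\left(5 \right)}\right)^{2} = \left(\frac{3 + 4}{-4 + 8} + 5\right)^{2} = \left(\frac{1}{4} \cdot 7 + 5\right)^{2} = \left(\frac{7}{4} + 5\right)^{2} = \left(\frac{27}{4}\right)^{2} = \frac{729}{16}$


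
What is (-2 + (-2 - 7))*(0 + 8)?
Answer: -88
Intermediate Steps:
(-2 + (-2 - 7))*(0 + 8) = (-2 - 9)*8 = -11*8 = -88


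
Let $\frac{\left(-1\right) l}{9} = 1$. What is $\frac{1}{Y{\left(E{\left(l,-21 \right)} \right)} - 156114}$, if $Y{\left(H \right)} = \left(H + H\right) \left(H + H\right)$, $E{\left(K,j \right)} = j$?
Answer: $- \frac{1}{154350} \approx -6.4788 \cdot 10^{-6}$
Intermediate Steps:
$l = -9$ ($l = \left(-9\right) 1 = -9$)
$Y{\left(H \right)} = 4 H^{2}$ ($Y{\left(H \right)} = 2 H 2 H = 4 H^{2}$)
$\frac{1}{Y{\left(E{\left(l,-21 \right)} \right)} - 156114} = \frac{1}{4 \left(-21\right)^{2} - 156114} = \frac{1}{4 \cdot 441 - 156114} = \frac{1}{1764 - 156114} = \frac{1}{-154350} = - \frac{1}{154350}$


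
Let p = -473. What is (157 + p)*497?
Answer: -157052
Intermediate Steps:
(157 + p)*497 = (157 - 473)*497 = -316*497 = -157052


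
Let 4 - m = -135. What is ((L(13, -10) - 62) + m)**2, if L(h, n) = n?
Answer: 4489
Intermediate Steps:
m = 139 (m = 4 - 1*(-135) = 4 + 135 = 139)
((L(13, -10) - 62) + m)**2 = ((-10 - 62) + 139)**2 = (-72 + 139)**2 = 67**2 = 4489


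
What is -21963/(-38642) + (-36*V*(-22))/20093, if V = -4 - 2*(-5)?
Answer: 624929343/776433706 ≈ 0.80487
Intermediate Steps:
V = 6 (V = -4 + 10 = 6)
-21963/(-38642) + (-36*V*(-22))/20093 = -21963/(-38642) + (-36*6*(-22))/20093 = -21963*(-1/38642) - 216*(-22)*(1/20093) = 21963/38642 + 4752*(1/20093) = 21963/38642 + 4752/20093 = 624929343/776433706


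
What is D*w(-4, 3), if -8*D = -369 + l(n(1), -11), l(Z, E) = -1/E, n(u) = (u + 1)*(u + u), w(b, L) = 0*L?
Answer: 0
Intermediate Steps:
w(b, L) = 0
n(u) = 2*u*(1 + u) (n(u) = (1 + u)*(2*u) = 2*u*(1 + u))
D = 2029/44 (D = -(-369 - 1/(-11))/8 = -(-369 - 1*(-1/11))/8 = -(-369 + 1/11)/8 = -⅛*(-4058/11) = 2029/44 ≈ 46.114)
D*w(-4, 3) = (2029/44)*0 = 0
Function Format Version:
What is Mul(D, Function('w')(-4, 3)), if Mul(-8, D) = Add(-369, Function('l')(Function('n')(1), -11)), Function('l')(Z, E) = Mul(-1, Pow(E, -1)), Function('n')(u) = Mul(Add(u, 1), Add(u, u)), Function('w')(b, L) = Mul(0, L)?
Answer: 0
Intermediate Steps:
Function('w')(b, L) = 0
Function('n')(u) = Mul(2, u, Add(1, u)) (Function('n')(u) = Mul(Add(1, u), Mul(2, u)) = Mul(2, u, Add(1, u)))
D = Rational(2029, 44) (D = Mul(Rational(-1, 8), Add(-369, Mul(-1, Pow(-11, -1)))) = Mul(Rational(-1, 8), Add(-369, Mul(-1, Rational(-1, 11)))) = Mul(Rational(-1, 8), Add(-369, Rational(1, 11))) = Mul(Rational(-1, 8), Rational(-4058, 11)) = Rational(2029, 44) ≈ 46.114)
Mul(D, Function('w')(-4, 3)) = Mul(Rational(2029, 44), 0) = 0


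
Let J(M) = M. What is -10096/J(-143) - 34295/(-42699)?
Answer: 435993289/6105957 ≈ 71.405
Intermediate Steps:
-10096/J(-143) - 34295/(-42699) = -10096/(-143) - 34295/(-42699) = -10096*(-1/143) - 34295*(-1/42699) = 10096/143 + 34295/42699 = 435993289/6105957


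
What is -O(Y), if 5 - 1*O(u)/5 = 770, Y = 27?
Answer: 3825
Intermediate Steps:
O(u) = -3825 (O(u) = 25 - 5*770 = 25 - 3850 = -3825)
-O(Y) = -1*(-3825) = 3825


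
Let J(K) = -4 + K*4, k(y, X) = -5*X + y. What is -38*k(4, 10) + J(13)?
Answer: 1796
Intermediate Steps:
k(y, X) = y - 5*X
J(K) = -4 + 4*K
-38*k(4, 10) + J(13) = -38*(4 - 5*10) + (-4 + 4*13) = -38*(4 - 50) + (-4 + 52) = -38*(-46) + 48 = 1748 + 48 = 1796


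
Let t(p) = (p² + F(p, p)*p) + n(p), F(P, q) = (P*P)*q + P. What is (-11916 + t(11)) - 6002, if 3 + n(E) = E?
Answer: -3027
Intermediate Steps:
F(P, q) = P + q*P² (F(P, q) = P²*q + P = q*P² + P = P + q*P²)
n(E) = -3 + E
t(p) = -3 + p + p² + p²*(1 + p²) (t(p) = (p² + (p*(1 + p*p))*p) + (-3 + p) = (p² + (p*(1 + p²))*p) + (-3 + p) = (p² + p²*(1 + p²)) + (-3 + p) = -3 + p + p² + p²*(1 + p²))
(-11916 + t(11)) - 6002 = (-11916 + (-3 + 11 + 11⁴ + 2*11²)) - 6002 = (-11916 + (-3 + 11 + 14641 + 2*121)) - 6002 = (-11916 + (-3 + 11 + 14641 + 242)) - 6002 = (-11916 + 14891) - 6002 = 2975 - 6002 = -3027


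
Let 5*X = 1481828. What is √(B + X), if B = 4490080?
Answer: 2*√29915285/5 ≈ 2187.8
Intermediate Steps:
X = 1481828/5 (X = (⅕)*1481828 = 1481828/5 ≈ 2.9637e+5)
√(B + X) = √(4490080 + 1481828/5) = √(23932228/5) = 2*√29915285/5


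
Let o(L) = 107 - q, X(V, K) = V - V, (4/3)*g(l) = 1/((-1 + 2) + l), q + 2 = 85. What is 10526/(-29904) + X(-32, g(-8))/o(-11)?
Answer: -5263/14952 ≈ -0.35199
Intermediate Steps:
q = 83 (q = -2 + 85 = 83)
g(l) = 3/(4*(1 + l)) (g(l) = 3/(4*((-1 + 2) + l)) = 3/(4*(1 + l)))
X(V, K) = 0
o(L) = 24 (o(L) = 107 - 1*83 = 107 - 83 = 24)
10526/(-29904) + X(-32, g(-8))/o(-11) = 10526/(-29904) + 0/24 = 10526*(-1/29904) + 0*(1/24) = -5263/14952 + 0 = -5263/14952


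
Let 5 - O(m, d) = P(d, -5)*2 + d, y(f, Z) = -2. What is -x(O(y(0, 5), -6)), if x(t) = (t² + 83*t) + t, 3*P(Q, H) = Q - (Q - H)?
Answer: -12685/9 ≈ -1409.4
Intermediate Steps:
P(Q, H) = H/3 (P(Q, H) = (Q - (Q - H))/3 = (Q + (H - Q))/3 = H/3)
O(m, d) = 25/3 - d (O(m, d) = 5 - (((⅓)*(-5))*2 + d) = 5 - (-5/3*2 + d) = 5 - (-10/3 + d) = 5 + (10/3 - d) = 25/3 - d)
x(t) = t² + 84*t
-x(O(y(0, 5), -6)) = -(25/3 - 1*(-6))*(84 + (25/3 - 1*(-6))) = -(25/3 + 6)*(84 + (25/3 + 6)) = -43*(84 + 43/3)/3 = -43*295/(3*3) = -1*12685/9 = -12685/9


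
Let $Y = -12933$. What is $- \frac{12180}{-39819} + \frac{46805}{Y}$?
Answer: $- \frac{568734785}{171659709} \approx -3.3132$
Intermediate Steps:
$- \frac{12180}{-39819} + \frac{46805}{Y} = - \frac{12180}{-39819} + \frac{46805}{-12933} = \left(-12180\right) \left(- \frac{1}{39819}\right) + 46805 \left(- \frac{1}{12933}\right) = \frac{4060}{13273} - \frac{46805}{12933} = - \frac{568734785}{171659709}$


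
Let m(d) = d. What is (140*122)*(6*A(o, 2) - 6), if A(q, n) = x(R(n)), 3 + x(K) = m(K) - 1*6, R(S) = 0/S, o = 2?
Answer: -1024800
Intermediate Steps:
R(S) = 0
x(K) = -9 + K (x(K) = -3 + (K - 1*6) = -3 + (K - 6) = -3 + (-6 + K) = -9 + K)
A(q, n) = -9 (A(q, n) = -9 + 0 = -9)
(140*122)*(6*A(o, 2) - 6) = (140*122)*(6*(-9) - 6) = 17080*(-54 - 6) = 17080*(-60) = -1024800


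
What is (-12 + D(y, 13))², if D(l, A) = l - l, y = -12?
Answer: 144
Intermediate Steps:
D(l, A) = 0
(-12 + D(y, 13))² = (-12 + 0)² = (-12)² = 144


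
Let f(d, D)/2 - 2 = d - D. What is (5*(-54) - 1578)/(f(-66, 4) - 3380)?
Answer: 154/293 ≈ 0.52560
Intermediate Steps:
f(d, D) = 4 - 2*D + 2*d (f(d, D) = 4 + 2*(d - D) = 4 + (-2*D + 2*d) = 4 - 2*D + 2*d)
(5*(-54) - 1578)/(f(-66, 4) - 3380) = (5*(-54) - 1578)/((4 - 2*4 + 2*(-66)) - 3380) = (-270 - 1578)/((4 - 8 - 132) - 3380) = -1848/(-136 - 3380) = -1848/(-3516) = -1848*(-1/3516) = 154/293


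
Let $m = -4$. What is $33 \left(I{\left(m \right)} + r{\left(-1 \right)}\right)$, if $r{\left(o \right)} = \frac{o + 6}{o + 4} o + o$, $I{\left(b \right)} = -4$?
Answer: $-220$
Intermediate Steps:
$r{\left(o \right)} = o + \frac{o \left(6 + o\right)}{4 + o}$ ($r{\left(o \right)} = \frac{6 + o}{4 + o} o + o = \frac{o \left(6 + o\right)}{4 + o} + o = o + \frac{o \left(6 + o\right)}{4 + o}$)
$33 \left(I{\left(m \right)} + r{\left(-1 \right)}\right) = 33 \left(-4 + 2 \left(-1\right) \frac{1}{4 - 1} \left(5 - 1\right)\right) = 33 \left(-4 + 2 \left(-1\right) \frac{1}{3} \cdot 4\right) = 33 \left(-4 - \frac{8}{3}\right) = 33 \left(- \frac{20}{3}\right) = -220$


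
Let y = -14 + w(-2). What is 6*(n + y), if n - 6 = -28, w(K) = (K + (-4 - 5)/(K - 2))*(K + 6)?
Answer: -210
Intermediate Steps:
w(K) = (6 + K)*(K - 9/(-2 + K)) (w(K) = (K - 9/(-2 + K))*(6 + K) = (6 + K)*(K - 9/(-2 + K)))
y = -13 (y = -14 + (-54 + (-2)³ - 21*(-2) + 4*(-2)²)/(-2 - 2) = -14 + (-54 - 8 + 42 + 4*4)/(-4) = -14 - (-54 - 8 + 42 + 16)/4 = -14 - ¼*(-4) = -14 + 1 = -13)
n = -22 (n = 6 - 28 = -22)
6*(n + y) = 6*(-22 - 13) = 6*(-35) = -210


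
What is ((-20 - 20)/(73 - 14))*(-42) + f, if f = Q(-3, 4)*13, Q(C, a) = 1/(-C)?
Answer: 5807/177 ≈ 32.808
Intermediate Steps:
Q(C, a) = -1/C
f = 13/3 (f = -1/(-3)*13 = -1*(-⅓)*13 = (⅓)*13 = 13/3 ≈ 4.3333)
((-20 - 20)/(73 - 14))*(-42) + f = ((-20 - 20)/(73 - 14))*(-42) + 13/3 = -40/59*(-42) + 13/3 = 1680/59 + 13/3 = 5807/177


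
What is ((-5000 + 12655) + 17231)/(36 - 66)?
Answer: -12443/15 ≈ -829.53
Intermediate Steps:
((-5000 + 12655) + 17231)/(36 - 66) = (7655 + 17231)/(-30) = 24886*(-1/30) = -12443/15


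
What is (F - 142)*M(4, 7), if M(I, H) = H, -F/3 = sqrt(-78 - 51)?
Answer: -994 - 21*I*sqrt(129) ≈ -994.0 - 238.51*I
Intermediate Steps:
F = -3*I*sqrt(129) (F = -3*sqrt(-78 - 51) = -3*I*sqrt(129) ≈ -34.073*I)
(F - 142)*M(4, 7) = (-3*I*sqrt(129) - 142)*7 = (-142 - 3*I*sqrt(129))*7 = -994 - 21*I*sqrt(129)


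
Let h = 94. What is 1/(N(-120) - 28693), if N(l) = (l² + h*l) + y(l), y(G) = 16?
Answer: -1/25557 ≈ -3.9128e-5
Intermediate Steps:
N(l) = 16 + l² + 94*l (N(l) = (l² + 94*l) + 16 = 16 + l² + 94*l)
1/(N(-120) - 28693) = 1/((16 + (-120)² + 94*(-120)) - 28693) = 1/((16 + 14400 - 11280) - 28693) = 1/(3136 - 28693) = 1/(-25557) = -1/25557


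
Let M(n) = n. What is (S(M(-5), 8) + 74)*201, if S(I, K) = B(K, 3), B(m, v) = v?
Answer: 15477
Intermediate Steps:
S(I, K) = 3
(S(M(-5), 8) + 74)*201 = (3 + 74)*201 = 77*201 = 15477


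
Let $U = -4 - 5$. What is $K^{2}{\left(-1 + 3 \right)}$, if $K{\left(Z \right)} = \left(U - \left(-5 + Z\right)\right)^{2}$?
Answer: $1296$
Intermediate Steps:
$U = -9$ ($U = -4 - 5 = -9$)
$K{\left(Z \right)} = \left(-4 - Z\right)^{2}$ ($K{\left(Z \right)} = \left(-9 - \left(-5 + Z\right)\right)^{2} = \left(-4 - Z\right)^{2}$)
$K^{2}{\left(-1 + 3 \right)} = \left(\left(4 + \left(-1 + 3\right)\right)^{2}\right)^{2} = \left(\left(4 + 2\right)^{2}\right)^{2} = \left(6^{2}\right)^{2} = 36^{2} = 1296$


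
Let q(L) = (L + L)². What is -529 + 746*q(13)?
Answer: 503767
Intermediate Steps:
q(L) = 4*L² (q(L) = (2*L)² = 4*L²)
-529 + 746*q(13) = -529 + 746*(4*13²) = -529 + 746*(4*169) = -529 + 746*676 = -529 + 504296 = 503767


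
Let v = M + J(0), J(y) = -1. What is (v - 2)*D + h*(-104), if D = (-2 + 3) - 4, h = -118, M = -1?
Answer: 12284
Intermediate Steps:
v = -2 (v = -1 - 1 = -2)
D = -3 (D = 1 - 4 = -3)
(v - 2)*D + h*(-104) = (-2 - 2)*(-3) - 118*(-104) = -4*(-3) + 12272 = 12 + 12272 = 12284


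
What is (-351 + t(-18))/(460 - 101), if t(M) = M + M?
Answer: -387/359 ≈ -1.0780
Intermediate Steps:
t(M) = 2*M
(-351 + t(-18))/(460 - 101) = (-351 + 2*(-18))/(460 - 101) = (-351 - 36)/359 = -387*1/359 = -387/359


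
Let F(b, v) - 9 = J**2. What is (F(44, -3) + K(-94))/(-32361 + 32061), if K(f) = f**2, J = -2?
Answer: -8849/300 ≈ -29.497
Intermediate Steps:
F(b, v) = 13 (F(b, v) = 9 + (-2)**2 = 9 + 4 = 13)
(F(44, -3) + K(-94))/(-32361 + 32061) = (13 + (-94)**2)/(-32361 + 32061) = (13 + 8836)/(-300) = 8849*(-1/300) = -8849/300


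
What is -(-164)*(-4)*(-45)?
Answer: 29520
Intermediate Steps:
-(-164)*(-4)*(-45) = -41*16*(-45) = -656*(-45) = 29520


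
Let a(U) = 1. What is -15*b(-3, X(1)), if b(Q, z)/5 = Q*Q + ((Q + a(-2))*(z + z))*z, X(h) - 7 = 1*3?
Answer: 29325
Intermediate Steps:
X(h) = 10 (X(h) = 7 + 1*3 = 7 + 3 = 10)
b(Q, z) = 5*Q² + 10*z²*(1 + Q) (b(Q, z) = 5*(Q*Q + ((Q + 1)*(z + z))*z) = 5*(Q² + ((1 + Q)*(2*z))*z) = 5*(Q² + (2*z*(1 + Q))*z) = 5*(Q² + 2*z²*(1 + Q)) = 5*Q² + 10*z²*(1 + Q))
-15*b(-3, X(1)) = -15*(5*(-3)² + 10*10² + 10*(-3)*10²) = -15*(5*9 + 10*100 + 10*(-3)*100) = -15*(45 + 1000 - 3000) = -15*(-1955) = 29325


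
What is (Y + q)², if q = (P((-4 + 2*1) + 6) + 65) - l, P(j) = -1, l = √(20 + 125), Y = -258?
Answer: (194 + √145)² ≈ 42453.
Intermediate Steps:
l = √145 ≈ 12.042
q = 64 - √145 (q = (-1 + 65) - √145 = 64 - √145 ≈ 51.958)
(Y + q)² = (-258 + (64 - √145))² = (-194 - √145)²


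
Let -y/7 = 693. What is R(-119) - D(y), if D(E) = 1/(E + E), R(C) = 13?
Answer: 126127/9702 ≈ 13.000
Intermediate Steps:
y = -4851 (y = -7*693 = -4851)
D(E) = 1/(2*E)
R(-119) - D(y) = 13 - 1/(2*(-4851)) = 13 - (-1)/(2*4851) = 13 - 1*(-1/9702) = 13 + 1/9702 = 126127/9702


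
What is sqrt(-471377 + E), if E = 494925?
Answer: 58*sqrt(7) ≈ 153.45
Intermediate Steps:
sqrt(-471377 + E) = sqrt(-471377 + 494925) = sqrt(23548) = 58*sqrt(7)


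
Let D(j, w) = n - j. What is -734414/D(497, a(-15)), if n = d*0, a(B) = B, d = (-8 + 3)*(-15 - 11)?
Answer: 734414/497 ≈ 1477.7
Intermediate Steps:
d = 130 (d = -5*(-26) = 130)
n = 0 (n = 130*0 = 0)
D(j, w) = -j (D(j, w) = 0 - j = -j)
-734414/D(497, a(-15)) = -734414/((-1*497)) = -734414/(-497) = -734414*(-1/497) = 734414/497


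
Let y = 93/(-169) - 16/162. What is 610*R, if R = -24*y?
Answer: 43358800/4563 ≈ 9502.3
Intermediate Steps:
y = -8885/13689 (y = 93*(-1/169) - 16*1/162 = -93/169 - 8/81 = -8885/13689 ≈ -0.64906)
R = 71080/4563 (R = -24*(-8885/13689) = 71080/4563 ≈ 15.577)
610*R = 610*(71080/4563) = 43358800/4563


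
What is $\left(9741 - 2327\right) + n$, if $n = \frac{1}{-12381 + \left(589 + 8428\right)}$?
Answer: $\frac{24940695}{3364} \approx 7414.0$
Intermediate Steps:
$n = - \frac{1}{3364}$ ($n = \frac{1}{-12381 + 9017} = \frac{1}{-3364} = - \frac{1}{3364} \approx -0.00029727$)
$\left(9741 - 2327\right) + n = \left(9741 - 2327\right) - \frac{1}{3364} = 7414 - \frac{1}{3364} = \frac{24940695}{3364}$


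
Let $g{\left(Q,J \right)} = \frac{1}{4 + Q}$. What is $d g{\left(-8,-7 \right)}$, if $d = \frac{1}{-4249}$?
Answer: $\frac{1}{16996} \approx 5.8837 \cdot 10^{-5}$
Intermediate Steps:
$d = - \frac{1}{4249} \approx -0.00023535$
$d g{\left(-8,-7 \right)} = - \frac{1}{4249 \left(4 - 8\right)} = - \frac{1}{4249 \left(-4\right)} = \left(- \frac{1}{4249}\right) \left(- \frac{1}{4}\right) = \frac{1}{16996}$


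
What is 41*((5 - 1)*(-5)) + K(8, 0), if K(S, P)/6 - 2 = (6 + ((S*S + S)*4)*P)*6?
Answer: -592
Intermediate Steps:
K(S, P) = 228 + 36*P*(4*S + 4*S**2) (K(S, P) = 12 + 6*((6 + ((S*S + S)*4)*P)*6) = 12 + 6*((6 + ((S**2 + S)*4)*P)*6) = 12 + 6*((6 + ((S + S**2)*4)*P)*6) = 12 + 6*((6 + (4*S + 4*S**2)*P)*6) = 12 + 6*((6 + P*(4*S + 4*S**2))*6) = 12 + 6*(36 + 6*P*(4*S + 4*S**2)) = 12 + (216 + 36*P*(4*S + 4*S**2)) = 228 + 36*P*(4*S + 4*S**2))
41*((5 - 1)*(-5)) + K(8, 0) = 41*((5 - 1)*(-5)) + (228 + 144*0*8 + 144*0*8**2) = 41*(4*(-5)) + (228 + 0 + 144*0*64) = 41*(-20) + (228 + 0 + 0) = -820 + 228 = -592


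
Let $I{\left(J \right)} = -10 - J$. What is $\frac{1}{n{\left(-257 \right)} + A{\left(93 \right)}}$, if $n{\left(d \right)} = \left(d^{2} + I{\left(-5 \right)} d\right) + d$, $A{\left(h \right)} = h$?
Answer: $\frac{1}{67170} \approx 1.4888 \cdot 10^{-5}$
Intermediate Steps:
$n{\left(d \right)} = d^{2} - 4 d$ ($n{\left(d \right)} = \left(d^{2} + \left(-10 - -5\right) d\right) + d = \left(d^{2} + \left(-10 + 5\right) d\right) + d = \left(d^{2} - 5 d\right) + d = d^{2} - 4 d$)
$\frac{1}{n{\left(-257 \right)} + A{\left(93 \right)}} = \frac{1}{- 257 \left(-4 - 257\right) + 93} = \frac{1}{\left(-257\right) \left(-261\right) + 93} = \frac{1}{67077 + 93} = \frac{1}{67170}$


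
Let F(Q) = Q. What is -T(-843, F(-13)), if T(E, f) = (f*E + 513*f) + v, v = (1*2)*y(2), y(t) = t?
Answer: -4294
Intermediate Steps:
v = 4 (v = (1*2)*2 = 2*2 = 4)
T(E, f) = 4 + 513*f + E*f (T(E, f) = (f*E + 513*f) + 4 = (E*f + 513*f) + 4 = (513*f + E*f) + 4 = 4 + 513*f + E*f)
-T(-843, F(-13)) = -(4 + 513*(-13) - 843*(-13)) = -(4 - 6669 + 10959) = -1*4294 = -4294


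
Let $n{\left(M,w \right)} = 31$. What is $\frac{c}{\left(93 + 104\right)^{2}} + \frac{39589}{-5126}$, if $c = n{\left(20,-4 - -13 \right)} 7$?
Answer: $- \frac{139572469}{18084994} \approx -7.7176$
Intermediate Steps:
$c = 217$ ($c = 31 \cdot 7 = 217$)
$\frac{c}{\left(93 + 104\right)^{2}} + \frac{39589}{-5126} = \frac{217}{\left(93 + 104\right)^{2}} + \frac{39589}{-5126} = \frac{217}{197^{2}} + 39589 \left(- \frac{1}{5126}\right) = \frac{217}{38809} - \frac{3599}{466} = - \frac{139572469}{18084994}$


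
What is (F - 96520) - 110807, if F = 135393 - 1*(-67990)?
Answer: -3944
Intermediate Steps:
F = 203383 (F = 135393 + 67990 = 203383)
(F - 96520) - 110807 = (203383 - 96520) - 110807 = 106863 - 110807 = -3944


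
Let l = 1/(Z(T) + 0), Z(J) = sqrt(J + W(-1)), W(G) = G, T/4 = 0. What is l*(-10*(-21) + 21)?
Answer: -231*I ≈ -231.0*I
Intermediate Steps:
T = 0 (T = 4*0 = 0)
Z(J) = sqrt(-1 + J) (Z(J) = sqrt(J - 1) = sqrt(-1 + J))
l = -I (l = 1/(sqrt(-1 + 0) + 0) = 1/(sqrt(-1) + 0) = 1/(I + 0) = 1/I = -I ≈ -1.0*I)
l*(-10*(-21) + 21) = (-I)*(-10*(-21) + 21) = (-I)*(210 + 21) = -I*231 = -231*I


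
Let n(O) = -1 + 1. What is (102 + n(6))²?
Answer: 10404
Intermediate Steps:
n(O) = 0
(102 + n(6))² = (102 + 0)² = 102² = 10404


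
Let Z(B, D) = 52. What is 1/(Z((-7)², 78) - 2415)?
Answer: -1/2363 ≈ -0.00042319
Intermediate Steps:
1/(Z((-7)², 78) - 2415) = 1/(52 - 2415) = 1/(-2363) = -1/2363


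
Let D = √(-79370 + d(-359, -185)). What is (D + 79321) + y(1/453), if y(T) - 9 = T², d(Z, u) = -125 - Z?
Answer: 16279229971/205209 + 4*I*√4946 ≈ 79330.0 + 281.31*I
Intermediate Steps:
D = 4*I*√4946 (D = √(-79370 + (-125 - 1*(-359))) = √(-79370 + (-125 + 359)) = √(-79370 + 234) = √(-79136) = 4*I*√4946 ≈ 281.31*I)
y(T) = 9 + T²
(D + 79321) + y(1/453) = (4*I*√4946 + 79321) + (9 + (1/453)²) = (79321 + 4*I*√4946) + (9 + (1/453)²) = (79321 + 4*I*√4946) + (9 + 1/205209) = (79321 + 4*I*√4946) + 1846882/205209 = 16279229971/205209 + 4*I*√4946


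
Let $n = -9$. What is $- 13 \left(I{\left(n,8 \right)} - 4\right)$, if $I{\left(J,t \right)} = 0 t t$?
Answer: $52$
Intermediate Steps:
$I{\left(J,t \right)} = 0$ ($I{\left(J,t \right)} = 0 t = 0$)
$- 13 \left(I{\left(n,8 \right)} - 4\right) = - 13 \left(0 - 4\right) = \left(-13\right) \left(-4\right) = 52$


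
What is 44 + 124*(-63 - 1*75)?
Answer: -17068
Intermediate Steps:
44 + 124*(-63 - 1*75) = 44 + 124*(-63 - 75) = 44 + 124*(-138) = 44 - 17112 = -17068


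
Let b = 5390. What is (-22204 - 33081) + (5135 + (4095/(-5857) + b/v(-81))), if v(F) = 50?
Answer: -1465506302/29285 ≈ -50043.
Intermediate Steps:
(-22204 - 33081) + (5135 + (4095/(-5857) + b/v(-81))) = (-22204 - 33081) + (5135 + (4095/(-5857) + 5390/50)) = -55285 + (5135 + (4095*(-1/5857) + 5390*(1/50))) = -55285 + (5135 + (-4095/5857 + 539/5)) = -55285 + (5135 + 3136448/29285) = -55285 + 153514923/29285 = -1465506302/29285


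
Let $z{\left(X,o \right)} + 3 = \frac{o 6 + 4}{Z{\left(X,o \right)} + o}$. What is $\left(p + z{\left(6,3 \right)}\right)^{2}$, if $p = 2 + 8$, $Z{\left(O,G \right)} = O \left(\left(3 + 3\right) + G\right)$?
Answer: $\frac{177241}{3249} \approx 54.552$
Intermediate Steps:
$Z{\left(O,G \right)} = O \left(6 + G\right)$
$p = 10$
$z{\left(X,o \right)} = -3 + \frac{4 + 6 o}{o + X \left(6 + o\right)}$ ($z{\left(X,o \right)} = -3 + \frac{o 6 + 4}{X \left(6 + o\right) + o} = -3 + \frac{6 o + 4}{o + X \left(6 + o\right)} = -3 + \frac{4 + 6 o}{o + X \left(6 + o\right)}$)
$\left(p + z{\left(6,3 \right)}\right)^{2} = \left(10 + \frac{4 + 3 \cdot 3 - 18 \left(6 + 3\right)}{3 + 6 \left(6 + 3\right)}\right)^{2} = \left(10 + \frac{4 + 9 - 18 \cdot 9}{3 + 6 \cdot 9}\right)^{2} = \left(10 + \frac{4 + 9 - 162}{3 + 54}\right)^{2} = \left(10 + \frac{1}{57} \left(-149\right)\right)^{2} = \left(10 - \frac{149}{57}\right)^{2} = \left(\frac{421}{57}\right)^{2} = \frac{177241}{3249}$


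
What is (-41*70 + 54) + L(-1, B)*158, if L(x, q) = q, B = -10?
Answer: -4396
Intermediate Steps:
(-41*70 + 54) + L(-1, B)*158 = (-41*70 + 54) - 10*158 = (-2870 + 54) - 1580 = -2816 - 1580 = -4396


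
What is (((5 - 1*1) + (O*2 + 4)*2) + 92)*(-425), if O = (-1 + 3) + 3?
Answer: -52700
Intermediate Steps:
O = 5 (O = 2 + 3 = 5)
(((5 - 1*1) + (O*2 + 4)*2) + 92)*(-425) = (((5 - 1*1) + (5*2 + 4)*2) + 92)*(-425) = (((5 - 1) + (10 + 4)*2) + 92)*(-425) = ((4 + 14*2) + 92)*(-425) = ((4 + 28) + 92)*(-425) = (32 + 92)*(-425) = 124*(-425) = -52700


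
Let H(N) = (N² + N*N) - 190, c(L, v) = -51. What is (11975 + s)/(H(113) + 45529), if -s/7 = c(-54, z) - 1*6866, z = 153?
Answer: 60394/70877 ≈ 0.85210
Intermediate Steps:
H(N) = -190 + 2*N² (H(N) = (N² + N²) - 190 = 2*N² - 190 = -190 + 2*N²)
s = 48419 (s = -7*(-51 - 1*6866) = -7*(-51 - 6866) = -7*(-6917) = 48419)
(11975 + s)/(H(113) + 45529) = (11975 + 48419)/((-190 + 2*113²) + 45529) = 60394/((-190 + 2*12769) + 45529) = 60394/((-190 + 25538) + 45529) = 60394/(25348 + 45529) = 60394/70877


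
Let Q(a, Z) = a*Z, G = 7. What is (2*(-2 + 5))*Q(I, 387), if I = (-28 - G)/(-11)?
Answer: 81270/11 ≈ 7388.2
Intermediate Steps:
I = 35/11 (I = (-28 - 1*7)/(-11) = (-28 - 7)*(-1/11) = -35*(-1/11) = 35/11 ≈ 3.1818)
Q(a, Z) = Z*a
(2*(-2 + 5))*Q(I, 387) = (2*(-2 + 5))*(387*(35/11)) = (2*3)*(13545/11) = 6*(13545/11) = 81270/11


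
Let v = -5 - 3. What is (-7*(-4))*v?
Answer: -224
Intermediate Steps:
v = -8
(-7*(-4))*v = -7*(-4)*(-8) = 28*(-8) = -224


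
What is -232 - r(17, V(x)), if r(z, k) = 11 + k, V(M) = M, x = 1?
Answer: -244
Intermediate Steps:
-232 - r(17, V(x)) = -232 - (11 + 1) = -232 - 1*12 = -232 - 12 = -244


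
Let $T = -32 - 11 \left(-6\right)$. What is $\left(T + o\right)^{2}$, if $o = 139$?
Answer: $29929$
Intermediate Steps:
$T = 34$ ($T = -32 - -66 = -32 + 66 = 34$)
$\left(T + o\right)^{2} = \left(34 + 139\right)^{2} = 173^{2} = 29929$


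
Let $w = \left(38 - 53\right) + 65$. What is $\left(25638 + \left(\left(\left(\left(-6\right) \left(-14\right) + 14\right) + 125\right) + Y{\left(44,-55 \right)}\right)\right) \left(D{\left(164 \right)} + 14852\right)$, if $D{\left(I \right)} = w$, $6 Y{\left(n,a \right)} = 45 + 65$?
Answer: $\frac{1156961476}{3} \approx 3.8565 \cdot 10^{8}$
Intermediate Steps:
$Y{\left(n,a \right)} = \frac{55}{3}$ ($Y{\left(n,a \right)} = \frac{45 + 65}{6} = \frac{1}{6} \cdot 110 = \frac{55}{3}$)
$w = 50$ ($w = -15 + 65 = 50$)
$D{\left(I \right)} = 50$
$\left(25638 + \left(\left(\left(\left(-6\right) \left(-14\right) + 14\right) + 125\right) + Y{\left(44,-55 \right)}\right)\right) \left(D{\left(164 \right)} + 14852\right) = \left(25638 + \left(\left(\left(\left(-6\right) \left(-14\right) + 14\right) + 125\right) + \frac{55}{3}\right)\right) \left(50 + 14852\right) = \left(25638 + \left(\left(\left(84 + 14\right) + 125\right) + \frac{55}{3}\right)\right) 14902 = \left(25638 + \left(\left(98 + 125\right) + \frac{55}{3}\right)\right) 14902 = \left(25638 + \left(223 + \frac{55}{3}\right)\right) 14902 = \left(25638 + \frac{724}{3}\right) 14902 = \frac{77638}{3} \cdot 14902 = \frac{1156961476}{3}$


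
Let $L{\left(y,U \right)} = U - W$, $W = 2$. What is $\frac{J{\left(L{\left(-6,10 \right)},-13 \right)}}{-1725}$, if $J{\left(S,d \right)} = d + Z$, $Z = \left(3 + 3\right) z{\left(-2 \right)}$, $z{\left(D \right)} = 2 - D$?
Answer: $- \frac{11}{1725} \approx -0.0063768$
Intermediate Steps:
$Z = 24$ ($Z = \left(3 + 3\right) \left(2 - -2\right) = 6 \left(2 + 2\right) = 6 \cdot 4 = 24$)
$L{\left(y,U \right)} = -2 + U$ ($L{\left(y,U \right)} = U - 2 = -2 + U$)
$J{\left(S,d \right)} = 24 + d$ ($J{\left(S,d \right)} = d + 24 = 24 + d$)
$\frac{J{\left(L{\left(-6,10 \right)},-13 \right)}}{-1725} = \frac{24 - 13}{-1725} = 11 \left(- \frac{1}{1725}\right) = - \frac{11}{1725}$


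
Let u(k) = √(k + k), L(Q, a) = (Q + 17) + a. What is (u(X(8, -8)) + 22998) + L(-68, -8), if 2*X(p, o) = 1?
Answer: 22940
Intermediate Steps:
L(Q, a) = 17 + Q + a (L(Q, a) = (17 + Q) + a = 17 + Q + a)
X(p, o) = ½ (X(p, o) = (½)*1 = ½)
u(k) = √2*√k (u(k) = √(2*k) = √2*√k)
(u(X(8, -8)) + 22998) + L(-68, -8) = (√2*√(½) + 22998) + (17 - 68 - 8) = (√2*(√2/2) + 22998) - 59 = (1 + 22998) - 59 = 22999 - 59 = 22940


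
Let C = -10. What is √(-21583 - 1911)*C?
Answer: -10*I*√23494 ≈ -1532.8*I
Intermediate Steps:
√(-21583 - 1911)*C = √(-21583 - 1911)*(-10) = √(-23494)*(-10) = (I*√23494)*(-10) = -10*I*√23494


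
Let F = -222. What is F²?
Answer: 49284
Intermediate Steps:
F² = (-222)² = 49284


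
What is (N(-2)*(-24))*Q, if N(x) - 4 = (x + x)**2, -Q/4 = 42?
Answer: 80640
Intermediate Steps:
Q = -168 (Q = -4*42 = -168)
N(x) = 4 + 4*x**2 (N(x) = 4 + (x + x)**2 = 4 + (2*x)**2 = 4 + 4*x**2)
(N(-2)*(-24))*Q = ((4 + 4*(-2)**2)*(-24))*(-168) = ((4 + 4*4)*(-24))*(-168) = ((4 + 16)*(-24))*(-168) = (20*(-24))*(-168) = -480*(-168) = 80640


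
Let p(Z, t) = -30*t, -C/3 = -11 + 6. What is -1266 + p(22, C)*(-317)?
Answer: 141384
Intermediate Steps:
C = 15 (C = -3*(-11 + 6) = -3*(-5) = 15)
-1266 + p(22, C)*(-317) = -1266 - 30*15*(-317) = -1266 - 450*(-317) = -1266 + 142650 = 141384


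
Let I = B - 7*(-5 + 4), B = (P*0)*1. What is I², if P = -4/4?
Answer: 49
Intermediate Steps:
P = -1 (P = -4*¼ = -1)
B = 0 (B = -1*0*1 = 0*1 = 0)
I = 7 (I = 0 - 7*(-5 + 4) = 0 - 7*(-1) = 0 - 1*(-7) = 0 + 7 = 7)
I² = 7² = 49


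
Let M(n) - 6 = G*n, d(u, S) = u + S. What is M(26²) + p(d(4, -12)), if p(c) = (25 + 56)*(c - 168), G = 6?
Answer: -10194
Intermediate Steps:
d(u, S) = S + u
p(c) = -13608 + 81*c (p(c) = 81*(-168 + c) = -13608 + 81*c)
M(n) = 6 + 6*n
M(26²) + p(d(4, -12)) = (6 + 6*26²) + (-13608 + 81*(-12 + 4)) = (6 + 6*676) + (-13608 + 81*(-8)) = (6 + 4056) + (-13608 - 648) = 4062 - 14256 = -10194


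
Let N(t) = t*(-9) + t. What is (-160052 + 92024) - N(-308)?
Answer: -70492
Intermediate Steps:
N(t) = -8*t (N(t) = -9*t + t = -8*t)
(-160052 + 92024) - N(-308) = (-160052 + 92024) - (-8)*(-308) = -68028 - 1*2464 = -68028 - 2464 = -70492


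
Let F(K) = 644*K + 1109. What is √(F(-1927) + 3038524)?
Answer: √1798645 ≈ 1341.1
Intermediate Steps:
F(K) = 1109 + 644*K
√(F(-1927) + 3038524) = √((1109 + 644*(-1927)) + 3038524) = √((1109 - 1240988) + 3038524) = √(-1239879 + 3038524) = √1798645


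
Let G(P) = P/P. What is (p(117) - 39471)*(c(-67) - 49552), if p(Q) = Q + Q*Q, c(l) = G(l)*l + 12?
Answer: 1273163655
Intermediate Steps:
G(P) = 1
c(l) = 12 + l (c(l) = 1*l + 12 = l + 12 = 12 + l)
p(Q) = Q + Q**2
(p(117) - 39471)*(c(-67) - 49552) = (117*(1 + 117) - 39471)*((12 - 67) - 49552) = (117*118 - 39471)*(-55 - 49552) = (13806 - 39471)*(-49607) = -25665*(-49607) = 1273163655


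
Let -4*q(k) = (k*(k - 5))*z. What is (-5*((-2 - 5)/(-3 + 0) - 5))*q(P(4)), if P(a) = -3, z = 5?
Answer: -400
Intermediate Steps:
q(k) = -5*k*(-5 + k)/4 (q(k) = -k*(k - 5)*5/4 = -k*(-5 + k)*5/4 = -5*k*(-5 + k)/4)
(-5*((-2 - 5)/(-3 + 0) - 5))*q(P(4)) = (-5*((-2 - 5)/(-3 + 0) - 5))*((5/4)*(-3)*(5 - 1*(-3))) = (-5*(-7/(-3) - 5))*((5/4)*(-3)*(5 + 3)) = (-5*(-7*(-1/3) - 5))*((5/4)*(-3)*8) = -5*(7/3 - 5)*(-30) = -5*(-8/3)*(-30) = (40/3)*(-30) = -400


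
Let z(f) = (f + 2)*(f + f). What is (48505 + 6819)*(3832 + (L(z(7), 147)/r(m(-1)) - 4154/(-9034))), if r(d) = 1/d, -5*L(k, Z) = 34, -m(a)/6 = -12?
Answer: 4176878405436/22585 ≈ 1.8494e+8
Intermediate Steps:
m(a) = 72 (m(a) = -6*(-12) = 72)
z(f) = 2*f*(2 + f) (z(f) = (2 + f)*(2*f) = 2*f*(2 + f))
L(k, Z) = -34/5 (L(k, Z) = -1/5*34 = -34/5)
(48505 + 6819)*(3832 + (L(z(7), 147)/r(m(-1)) - 4154/(-9034))) = (48505 + 6819)*(3832 + (-34/(5*(1/72)) - 4154/(-9034))) = 55324*(3832 + (-34/(5*1/72) - 4154*(-1/9034))) = 55324*(3832 + (-34/5*72 + 2077/4517)) = 55324*(3832 + (-2448/5 + 2077/4517)) = 55324*(3832 - 11047231/22585) = 55324*(75498489/22585) = 4176878405436/22585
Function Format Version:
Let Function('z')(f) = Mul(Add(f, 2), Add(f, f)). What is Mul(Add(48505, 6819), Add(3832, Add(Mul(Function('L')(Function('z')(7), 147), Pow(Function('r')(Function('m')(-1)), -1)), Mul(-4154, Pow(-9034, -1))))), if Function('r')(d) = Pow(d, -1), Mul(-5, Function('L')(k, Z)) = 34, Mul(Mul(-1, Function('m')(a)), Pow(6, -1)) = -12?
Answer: Rational(4176878405436, 22585) ≈ 1.8494e+8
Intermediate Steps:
Function('m')(a) = 72 (Function('m')(a) = Mul(-6, -12) = 72)
Function('z')(f) = Mul(2, f, Add(2, f)) (Function('z')(f) = Mul(Add(2, f), Mul(2, f)) = Mul(2, f, Add(2, f)))
Function('L')(k, Z) = Rational(-34, 5) (Function('L')(k, Z) = Mul(Rational(-1, 5), 34) = Rational(-34, 5))
Mul(Add(48505, 6819), Add(3832, Add(Mul(Function('L')(Function('z')(7), 147), Pow(Function('r')(Function('m')(-1)), -1)), Mul(-4154, Pow(-9034, -1))))) = Mul(Add(48505, 6819), Add(3832, Add(Mul(Rational(-34, 5), Pow(Pow(72, -1), -1)), Mul(-4154, Pow(-9034, -1))))) = Mul(55324, Add(3832, Add(Mul(Rational(-34, 5), Pow(Rational(1, 72), -1)), Mul(-4154, Rational(-1, 9034))))) = Mul(55324, Add(3832, Add(Mul(Rational(-34, 5), 72), Rational(2077, 4517)))) = Mul(55324, Add(3832, Add(Rational(-2448, 5), Rational(2077, 4517)))) = Mul(55324, Add(3832, Rational(-11047231, 22585))) = Mul(55324, Rational(75498489, 22585)) = Rational(4176878405436, 22585)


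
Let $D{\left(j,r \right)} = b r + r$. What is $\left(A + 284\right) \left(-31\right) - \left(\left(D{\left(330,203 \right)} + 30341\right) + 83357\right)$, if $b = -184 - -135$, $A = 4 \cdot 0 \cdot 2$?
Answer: $-112758$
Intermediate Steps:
$A = 0$ ($A = 0 \cdot 2 = 0$)
$b = -49$ ($b = -184 + 135 = -49$)
$D{\left(j,r \right)} = - 48 r$ ($D{\left(j,r \right)} = - 49 r + r = - 48 r$)
$\left(A + 284\right) \left(-31\right) - \left(\left(D{\left(330,203 \right)} + 30341\right) + 83357\right) = \left(0 + 284\right) \left(-31\right) - \left(\left(\left(-48\right) 203 + 30341\right) + 83357\right) = 284 \left(-31\right) - \left(\left(-9744 + 30341\right) + 83357\right) = -8804 - \left(20597 + 83357\right) = -8804 - 103954 = -112758$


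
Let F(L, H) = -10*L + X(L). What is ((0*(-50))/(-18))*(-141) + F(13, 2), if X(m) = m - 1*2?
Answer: -119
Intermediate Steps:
X(m) = -2 + m (X(m) = m - 2 = -2 + m)
F(L, H) = -2 - 9*L (F(L, H) = -10*L + (-2 + L) = -2 - 9*L)
((0*(-50))/(-18))*(-141) + F(13, 2) = ((0*(-50))/(-18))*(-141) + (-2 - 9*13) = (0*(-1/18))*(-141) + (-2 - 117) = 0*(-141) - 119 = 0 - 119 = -119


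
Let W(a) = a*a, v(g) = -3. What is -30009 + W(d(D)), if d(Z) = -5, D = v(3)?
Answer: -29984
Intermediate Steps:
D = -3
W(a) = a**2
-30009 + W(d(D)) = -30009 + (-5)**2 = -30009 + 25 = -29984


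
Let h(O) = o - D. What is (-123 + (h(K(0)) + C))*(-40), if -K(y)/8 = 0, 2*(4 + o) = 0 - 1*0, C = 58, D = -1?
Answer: 2720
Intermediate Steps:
o = -4 (o = -4 + (0 - 1*0)/2 = -4 + (0 + 0)/2 = -4 + (1/2)*0 = -4 + 0 = -4)
K(y) = 0 (K(y) = -8*0 = 0)
h(O) = -3 (h(O) = -4 - 1*(-1) = -4 + 1 = -3)
(-123 + (h(K(0)) + C))*(-40) = (-123 + (-3 + 58))*(-40) = (-123 + 55)*(-40) = -68*(-40) = 2720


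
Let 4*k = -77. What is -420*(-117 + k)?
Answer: 57225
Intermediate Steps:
k = -77/4 (k = (¼)*(-77) = -77/4 ≈ -19.250)
-420*(-117 + k) = -420*(-117 - 77/4) = -420*(-545/4) = 57225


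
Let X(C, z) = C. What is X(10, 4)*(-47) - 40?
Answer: -510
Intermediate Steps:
X(10, 4)*(-47) - 40 = 10*(-47) - 40 = -470 - 40 = -510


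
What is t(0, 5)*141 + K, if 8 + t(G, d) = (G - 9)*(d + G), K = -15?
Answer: -7488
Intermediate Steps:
t(G, d) = -8 + (-9 + G)*(G + d) (t(G, d) = -8 + (G - 9)*(d + G) = -8 + (-9 + G)*(G + d))
t(0, 5)*141 + K = (-8 + 0**2 - 9*0 - 9*5 + 0*5)*141 - 15 = (-8 + 0 + 0 - 45 + 0)*141 - 15 = -53*141 - 15 = -7473 - 15 = -7488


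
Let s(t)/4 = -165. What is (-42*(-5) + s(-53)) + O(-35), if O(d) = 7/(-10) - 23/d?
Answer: -31503/70 ≈ -450.04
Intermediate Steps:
O(d) = -7/10 - 23/d (O(d) = 7*(-⅒) - 23/d = -7/10 - 23/d)
s(t) = -660 (s(t) = 4*(-165) = -660)
(-42*(-5) + s(-53)) + O(-35) = (-42*(-5) - 660) + (-7/10 - 23/(-35)) = (210 - 660) + (-7/10 - 23*(-1/35)) = -450 + (-7/10 + 23/35) = -450 - 3/70 = -31503/70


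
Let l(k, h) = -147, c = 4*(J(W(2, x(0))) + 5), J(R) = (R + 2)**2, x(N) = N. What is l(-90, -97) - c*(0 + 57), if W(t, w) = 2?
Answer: -4935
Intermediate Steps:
J(R) = (2 + R)**2
c = 84 (c = 4*((2 + 2)**2 + 5) = 4*(4**2 + 5) = 4*(16 + 5) = 4*21 = 84)
l(-90, -97) - c*(0 + 57) = -147 - 84*(0 + 57) = -147 - 84*57 = -147 - 1*4788 = -147 - 4788 = -4935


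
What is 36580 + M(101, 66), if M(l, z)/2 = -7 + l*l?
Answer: 56968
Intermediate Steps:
M(l, z) = -14 + 2*l**2 (M(l, z) = 2*(-7 + l*l) = 2*(-7 + l**2) = -14 + 2*l**2)
36580 + M(101, 66) = 36580 + (-14 + 2*101**2) = 36580 + (-14 + 2*10201) = 36580 + (-14 + 20402) = 36580 + 20388 = 56968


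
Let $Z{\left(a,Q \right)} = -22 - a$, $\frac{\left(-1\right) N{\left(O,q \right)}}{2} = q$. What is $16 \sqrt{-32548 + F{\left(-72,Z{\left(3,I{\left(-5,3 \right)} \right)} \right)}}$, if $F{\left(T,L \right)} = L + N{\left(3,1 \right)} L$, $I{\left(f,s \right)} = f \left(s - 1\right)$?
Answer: $16 i \sqrt{32523} \approx 2885.5 i$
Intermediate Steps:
$N{\left(O,q \right)} = - 2 q$
$I{\left(f,s \right)} = f \left(-1 + s\right)$
$F{\left(T,L \right)} = - L$ ($F{\left(T,L \right)} = L + \left(-2\right) 1 L = L - 2 L = - L$)
$16 \sqrt{-32548 + F{\left(-72,Z{\left(3,I{\left(-5,3 \right)} \right)} \right)}} = 16 \sqrt{-32548 - \left(-22 - 3\right)} = 16 \sqrt{-32548 - -25} = 16 \sqrt{-32548 + 25} = 16 \sqrt{-32523} = 16 i \sqrt{32523}$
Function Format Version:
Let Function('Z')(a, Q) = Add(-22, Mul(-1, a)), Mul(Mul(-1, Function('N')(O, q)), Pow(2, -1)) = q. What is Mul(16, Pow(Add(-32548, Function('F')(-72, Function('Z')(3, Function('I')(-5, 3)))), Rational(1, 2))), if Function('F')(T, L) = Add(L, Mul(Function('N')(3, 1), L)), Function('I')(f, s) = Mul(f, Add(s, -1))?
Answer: Mul(16, I, Pow(32523, Rational(1, 2))) ≈ Mul(2885.5, I)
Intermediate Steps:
Function('N')(O, q) = Mul(-2, q)
Function('I')(f, s) = Mul(f, Add(-1, s))
Function('F')(T, L) = Mul(-1, L) (Function('F')(T, L) = Add(L, Mul(Mul(-2, 1), L)) = Add(L, Mul(-2, L)) = Mul(-1, L))
Mul(16, Pow(Add(-32548, Function('F')(-72, Function('Z')(3, Function('I')(-5, 3)))), Rational(1, 2))) = Mul(16, Pow(Add(-32548, Mul(-1, Add(-22, Mul(-1, 3)))), Rational(1, 2))) = Mul(16, Pow(Add(-32548, Mul(-1, Add(-22, -3))), Rational(1, 2))) = Mul(16, Pow(Add(-32548, Mul(-1, -25)), Rational(1, 2))) = Mul(16, Pow(Add(-32548, 25), Rational(1, 2))) = Mul(16, Pow(-32523, Rational(1, 2))) = Mul(16, Mul(I, Pow(32523, Rational(1, 2)))) = Mul(16, I, Pow(32523, Rational(1, 2)))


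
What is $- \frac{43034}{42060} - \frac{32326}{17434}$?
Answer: $- \frac{527471579}{183318510} \approx -2.8773$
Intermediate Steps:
$- \frac{43034}{42060} - \frac{32326}{17434} = \left(-43034\right) \frac{1}{42060} - \frac{16163}{8717} = - \frac{21517}{21030} - \frac{16163}{8717} = - \frac{527471579}{183318510}$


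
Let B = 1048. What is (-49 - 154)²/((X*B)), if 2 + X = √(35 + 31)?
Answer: 41209/32488 + 41209*√66/64976 ≈ 6.4209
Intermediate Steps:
X = -2 + √66 (X = -2 + √(35 + 31) = -2 + √66 ≈ 6.1240)
(-49 - 154)²/((X*B)) = (-49 - 154)²/(((-2 + √66)*1048)) = (-203)²/(-2096 + 1048*√66) = 41209/(-2096 + 1048*√66)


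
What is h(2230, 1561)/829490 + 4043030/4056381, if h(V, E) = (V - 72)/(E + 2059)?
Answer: 6070116224842099/6090156730998900 ≈ 0.99671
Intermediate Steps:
h(V, E) = (-72 + V)/(2059 + E)
h(2230, 1561)/829490 + 4043030/4056381 = ((-72 + 2230)/(2059 + 1561))/829490 + 4043030/4056381 = (2158/3620)*(1/829490) + 4043030*(1/4056381) = ((1/3620)*2158)*(1/829490) + 4043030/4056381 = (1079/1810)*(1/829490) + 4043030/4056381 = 1079/1501376900 + 4043030/4056381 = 6070116224842099/6090156730998900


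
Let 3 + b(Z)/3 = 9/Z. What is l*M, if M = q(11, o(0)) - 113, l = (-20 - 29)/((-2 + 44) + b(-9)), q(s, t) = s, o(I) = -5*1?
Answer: 833/5 ≈ 166.60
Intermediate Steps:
o(I) = -5
b(Z) = -9 + 27/Z (b(Z) = -9 + 3*(9/Z) = -9 + 27/Z)
l = -49/30 (l = (-20 - 29)/((-2 + 44) + (-9 + 27/(-9))) = -49/(42 + (-9 + 27*(-1/9))) = -49/(42 + (-9 - 3)) = -49/(42 - 12) = -49/30 ≈ -1.6333)
M = -102 (M = 11 - 113 = -102)
l*M = -49/30*(-102) = 833/5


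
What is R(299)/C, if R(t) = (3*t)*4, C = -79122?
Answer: -598/13187 ≈ -0.045348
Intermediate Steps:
R(t) = 12*t
R(299)/C = (12*299)/(-79122) = 3588*(-1/79122) = -598/13187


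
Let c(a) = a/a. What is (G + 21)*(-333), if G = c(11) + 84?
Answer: -35298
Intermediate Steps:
c(a) = 1
G = 85 (G = 1 + 84 = 85)
(G + 21)*(-333) = (85 + 21)*(-333) = 106*(-333) = -35298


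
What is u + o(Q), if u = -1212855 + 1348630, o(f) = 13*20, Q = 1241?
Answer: 136035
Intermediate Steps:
o(f) = 260
u = 135775
u + o(Q) = 135775 + 260 = 136035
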